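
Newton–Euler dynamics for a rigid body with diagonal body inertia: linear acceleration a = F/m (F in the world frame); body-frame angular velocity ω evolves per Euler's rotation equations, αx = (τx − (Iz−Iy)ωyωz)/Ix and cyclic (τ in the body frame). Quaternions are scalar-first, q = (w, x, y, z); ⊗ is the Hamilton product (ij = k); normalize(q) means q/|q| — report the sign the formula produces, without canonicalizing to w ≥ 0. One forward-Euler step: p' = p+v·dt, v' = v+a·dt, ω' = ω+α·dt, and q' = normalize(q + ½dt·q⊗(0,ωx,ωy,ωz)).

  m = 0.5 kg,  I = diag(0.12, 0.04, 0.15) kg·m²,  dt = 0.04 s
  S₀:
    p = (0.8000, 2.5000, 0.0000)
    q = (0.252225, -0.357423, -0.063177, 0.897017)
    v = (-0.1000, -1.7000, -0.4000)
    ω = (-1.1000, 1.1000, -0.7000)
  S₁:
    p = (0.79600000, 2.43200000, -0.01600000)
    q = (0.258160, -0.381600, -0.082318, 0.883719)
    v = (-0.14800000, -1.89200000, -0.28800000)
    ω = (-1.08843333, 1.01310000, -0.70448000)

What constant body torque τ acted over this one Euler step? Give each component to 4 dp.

rate change Δω = (0.01156667, -0.08690000, -0.00448000)
precession coupling = (-0.0847, -0.0231, 0.0968)
τ = I·(Δω/dt) + ω₀×(Iω₀) = (-0.0500, -0.1100, 0.0800)

τ = (-0.0500, -0.1100, 0.0800)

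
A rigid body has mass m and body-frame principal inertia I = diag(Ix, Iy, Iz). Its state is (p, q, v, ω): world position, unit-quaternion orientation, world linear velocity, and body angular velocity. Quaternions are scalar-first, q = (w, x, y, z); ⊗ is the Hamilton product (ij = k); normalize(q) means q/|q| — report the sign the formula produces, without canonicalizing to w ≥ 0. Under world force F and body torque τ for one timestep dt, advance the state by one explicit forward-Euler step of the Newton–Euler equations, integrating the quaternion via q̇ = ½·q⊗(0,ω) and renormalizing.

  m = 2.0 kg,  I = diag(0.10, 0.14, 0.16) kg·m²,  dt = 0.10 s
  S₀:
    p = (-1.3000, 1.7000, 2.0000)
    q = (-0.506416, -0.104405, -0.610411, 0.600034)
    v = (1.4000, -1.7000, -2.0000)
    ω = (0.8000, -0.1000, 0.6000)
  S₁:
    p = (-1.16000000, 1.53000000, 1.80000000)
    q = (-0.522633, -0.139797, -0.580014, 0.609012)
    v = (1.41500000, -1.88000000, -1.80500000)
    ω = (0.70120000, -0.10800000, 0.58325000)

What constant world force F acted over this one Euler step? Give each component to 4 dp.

Δv = v₁−v₀ = (0.01500000, -0.18000000, 0.19500000)
m·(v₁−v₀)/dt = (0.3000, -3.6000, 3.9000)

F = (0.3000, -3.6000, 3.9000)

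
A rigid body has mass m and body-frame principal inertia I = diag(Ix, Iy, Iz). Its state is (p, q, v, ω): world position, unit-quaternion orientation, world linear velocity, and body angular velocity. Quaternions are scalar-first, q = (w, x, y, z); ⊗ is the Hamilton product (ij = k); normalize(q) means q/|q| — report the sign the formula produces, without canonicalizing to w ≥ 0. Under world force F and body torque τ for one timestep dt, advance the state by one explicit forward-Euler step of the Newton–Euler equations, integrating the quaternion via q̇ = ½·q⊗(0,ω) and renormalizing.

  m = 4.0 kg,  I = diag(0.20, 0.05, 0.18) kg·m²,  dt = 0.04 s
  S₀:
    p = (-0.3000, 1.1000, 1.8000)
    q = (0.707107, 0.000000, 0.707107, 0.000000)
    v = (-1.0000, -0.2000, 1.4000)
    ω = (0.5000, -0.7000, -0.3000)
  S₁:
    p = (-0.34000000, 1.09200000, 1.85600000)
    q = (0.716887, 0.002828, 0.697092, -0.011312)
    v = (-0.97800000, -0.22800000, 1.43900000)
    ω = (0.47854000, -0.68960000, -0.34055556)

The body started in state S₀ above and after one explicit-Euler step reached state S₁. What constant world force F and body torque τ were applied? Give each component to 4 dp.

Δv = v₁−v₀ = (0.02200000, -0.02800000, 0.03900000)
m·(v₁−v₀)/dt = (2.2000, -2.8000, 3.9000)
ω₁ − ω₀ = (-0.02146000, 0.01040000, -0.04055556)
gyro term ω₀×Iω₀ = (0.0273, -0.0030, 0.0525)
applied torque τ = (-0.0800, 0.0100, -0.1300)

F = (2.2000, -2.8000, 3.9000)
τ = (-0.0800, 0.0100, -0.1300)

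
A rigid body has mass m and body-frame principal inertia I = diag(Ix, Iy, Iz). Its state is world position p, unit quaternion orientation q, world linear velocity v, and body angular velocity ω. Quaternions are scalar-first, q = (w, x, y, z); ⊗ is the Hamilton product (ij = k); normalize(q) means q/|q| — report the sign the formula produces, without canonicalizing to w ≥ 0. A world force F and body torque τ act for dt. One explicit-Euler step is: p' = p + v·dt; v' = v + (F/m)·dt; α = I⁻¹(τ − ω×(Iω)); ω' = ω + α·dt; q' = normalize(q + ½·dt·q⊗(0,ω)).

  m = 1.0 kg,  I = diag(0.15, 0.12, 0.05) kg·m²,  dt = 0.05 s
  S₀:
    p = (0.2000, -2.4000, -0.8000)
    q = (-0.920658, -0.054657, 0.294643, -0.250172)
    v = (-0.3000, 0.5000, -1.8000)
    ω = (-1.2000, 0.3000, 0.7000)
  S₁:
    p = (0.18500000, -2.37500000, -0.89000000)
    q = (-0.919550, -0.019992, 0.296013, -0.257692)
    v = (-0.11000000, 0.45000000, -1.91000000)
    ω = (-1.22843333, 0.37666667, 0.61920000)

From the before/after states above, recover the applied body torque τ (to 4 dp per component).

Δω = ω₁−ω₀ = (-0.02843333, 0.07666667, -0.08080000)
applied torque τ = (-0.1000, 0.1000, -0.0700)

τ = (-0.1000, 0.1000, -0.0700)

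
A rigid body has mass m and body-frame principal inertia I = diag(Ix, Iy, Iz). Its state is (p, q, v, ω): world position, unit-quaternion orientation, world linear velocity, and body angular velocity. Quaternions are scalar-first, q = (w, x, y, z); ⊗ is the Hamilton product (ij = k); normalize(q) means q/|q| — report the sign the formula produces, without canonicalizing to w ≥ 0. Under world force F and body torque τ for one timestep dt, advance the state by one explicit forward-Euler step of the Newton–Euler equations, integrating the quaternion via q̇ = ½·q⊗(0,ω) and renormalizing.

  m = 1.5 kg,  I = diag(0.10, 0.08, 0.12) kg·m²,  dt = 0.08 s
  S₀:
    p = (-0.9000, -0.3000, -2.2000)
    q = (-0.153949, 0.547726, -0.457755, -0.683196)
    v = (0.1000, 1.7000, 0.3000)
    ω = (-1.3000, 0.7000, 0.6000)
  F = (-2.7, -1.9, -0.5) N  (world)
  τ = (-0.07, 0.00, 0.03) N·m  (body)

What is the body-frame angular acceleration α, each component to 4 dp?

α = (-0.8680, -0.1950, 0.0983)

ω×(Iω) gyroscopic = (0.0168, 0.0156, 0.0182)
(τ − ω×Iω)/I = (-0.8680, -0.1950, 0.0983)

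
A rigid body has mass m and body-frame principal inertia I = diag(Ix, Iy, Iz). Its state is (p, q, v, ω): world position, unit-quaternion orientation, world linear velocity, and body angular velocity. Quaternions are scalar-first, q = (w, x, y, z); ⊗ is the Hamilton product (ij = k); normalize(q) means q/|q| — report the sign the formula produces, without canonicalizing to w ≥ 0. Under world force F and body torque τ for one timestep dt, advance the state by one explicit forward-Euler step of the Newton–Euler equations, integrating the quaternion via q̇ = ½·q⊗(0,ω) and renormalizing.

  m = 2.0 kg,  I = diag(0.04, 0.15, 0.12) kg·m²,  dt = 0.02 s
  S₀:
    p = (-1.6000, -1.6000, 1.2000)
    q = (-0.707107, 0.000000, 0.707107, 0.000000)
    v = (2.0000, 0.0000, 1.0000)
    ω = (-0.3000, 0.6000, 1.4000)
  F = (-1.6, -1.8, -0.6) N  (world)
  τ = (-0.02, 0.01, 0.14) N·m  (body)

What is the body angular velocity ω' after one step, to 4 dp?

ω' = (-0.2974, 0.5969, 1.4266)

ω×(Iω) gyroscopic = (-0.0252, 0.0336, -0.0198)
angular accel α = (0.1300, -0.1573, 1.3317)
new body rate ω' = (-0.2974, 0.5969, 1.4266)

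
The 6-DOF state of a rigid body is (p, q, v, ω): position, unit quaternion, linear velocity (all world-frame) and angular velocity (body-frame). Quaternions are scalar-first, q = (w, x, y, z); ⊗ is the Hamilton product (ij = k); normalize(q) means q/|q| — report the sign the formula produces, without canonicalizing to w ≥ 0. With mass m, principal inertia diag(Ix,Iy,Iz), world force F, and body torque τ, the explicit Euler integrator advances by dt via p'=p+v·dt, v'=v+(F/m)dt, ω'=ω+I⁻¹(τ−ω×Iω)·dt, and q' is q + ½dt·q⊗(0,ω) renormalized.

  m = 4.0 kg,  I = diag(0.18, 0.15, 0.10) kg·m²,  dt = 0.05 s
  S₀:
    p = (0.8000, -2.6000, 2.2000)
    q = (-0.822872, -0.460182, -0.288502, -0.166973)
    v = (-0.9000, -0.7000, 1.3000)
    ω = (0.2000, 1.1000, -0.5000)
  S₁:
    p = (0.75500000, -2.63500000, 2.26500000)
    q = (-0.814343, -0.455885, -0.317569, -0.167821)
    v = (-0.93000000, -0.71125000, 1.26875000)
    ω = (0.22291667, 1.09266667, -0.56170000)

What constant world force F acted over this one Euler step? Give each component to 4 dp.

velocity change Δv = (-0.03000000, -0.01125000, -0.03125000)
F = m·Δv/dt = (-2.4000, -0.9000, -2.5000)

F = (-2.4000, -0.9000, -2.5000)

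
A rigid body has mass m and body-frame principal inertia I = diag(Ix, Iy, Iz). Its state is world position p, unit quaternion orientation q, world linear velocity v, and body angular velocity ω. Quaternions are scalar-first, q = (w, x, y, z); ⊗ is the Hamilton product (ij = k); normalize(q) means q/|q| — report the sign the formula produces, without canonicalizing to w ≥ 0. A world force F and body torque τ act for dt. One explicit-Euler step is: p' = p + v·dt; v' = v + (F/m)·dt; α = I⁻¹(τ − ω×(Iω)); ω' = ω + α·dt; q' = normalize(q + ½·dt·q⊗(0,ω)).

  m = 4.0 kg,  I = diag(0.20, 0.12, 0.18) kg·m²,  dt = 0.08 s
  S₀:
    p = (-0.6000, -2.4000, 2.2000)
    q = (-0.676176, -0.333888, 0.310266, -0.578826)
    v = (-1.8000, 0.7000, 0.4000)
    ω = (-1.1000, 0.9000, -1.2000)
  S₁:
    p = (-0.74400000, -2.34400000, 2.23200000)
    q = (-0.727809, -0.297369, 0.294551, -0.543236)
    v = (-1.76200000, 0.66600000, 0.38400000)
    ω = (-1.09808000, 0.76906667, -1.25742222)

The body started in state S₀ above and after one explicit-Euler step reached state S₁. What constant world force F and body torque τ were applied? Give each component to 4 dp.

F = (1.9000, -1.7000, -0.8000)
τ = (-0.0600, -0.1700, -0.0500)

v₁ − v₀ = (0.03800000, -0.03400000, -0.01600000)
applied force F = (1.9000, -1.7000, -0.8000)
ω₁ − ω₀ = (0.00192000, -0.13093333, -0.05742222)
I·α + gyro = (-0.0600, -0.1700, -0.0500)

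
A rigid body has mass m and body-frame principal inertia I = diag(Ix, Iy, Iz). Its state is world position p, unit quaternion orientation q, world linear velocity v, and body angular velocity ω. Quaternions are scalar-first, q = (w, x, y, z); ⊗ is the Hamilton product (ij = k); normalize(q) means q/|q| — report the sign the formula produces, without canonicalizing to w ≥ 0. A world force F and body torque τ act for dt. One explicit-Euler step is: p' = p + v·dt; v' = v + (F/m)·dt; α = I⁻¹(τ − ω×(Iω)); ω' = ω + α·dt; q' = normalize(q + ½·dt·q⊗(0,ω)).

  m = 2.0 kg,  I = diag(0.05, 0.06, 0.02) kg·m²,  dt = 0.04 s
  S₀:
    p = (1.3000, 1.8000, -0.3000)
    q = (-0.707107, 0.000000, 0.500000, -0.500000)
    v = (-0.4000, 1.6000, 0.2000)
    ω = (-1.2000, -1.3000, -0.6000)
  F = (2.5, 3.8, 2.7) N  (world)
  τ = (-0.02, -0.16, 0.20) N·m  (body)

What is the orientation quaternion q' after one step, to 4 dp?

Hamilton product q⊗(0,ω) = (0.3500000, -0.1014716, 1.5192391, 1.0242642)
q' = normalize(q + ½dt·q⊗(0,ω)) = (-0.6996, -0.0020, 0.5300, -0.4792)

q' = (-0.6996, -0.0020, 0.5300, -0.4792)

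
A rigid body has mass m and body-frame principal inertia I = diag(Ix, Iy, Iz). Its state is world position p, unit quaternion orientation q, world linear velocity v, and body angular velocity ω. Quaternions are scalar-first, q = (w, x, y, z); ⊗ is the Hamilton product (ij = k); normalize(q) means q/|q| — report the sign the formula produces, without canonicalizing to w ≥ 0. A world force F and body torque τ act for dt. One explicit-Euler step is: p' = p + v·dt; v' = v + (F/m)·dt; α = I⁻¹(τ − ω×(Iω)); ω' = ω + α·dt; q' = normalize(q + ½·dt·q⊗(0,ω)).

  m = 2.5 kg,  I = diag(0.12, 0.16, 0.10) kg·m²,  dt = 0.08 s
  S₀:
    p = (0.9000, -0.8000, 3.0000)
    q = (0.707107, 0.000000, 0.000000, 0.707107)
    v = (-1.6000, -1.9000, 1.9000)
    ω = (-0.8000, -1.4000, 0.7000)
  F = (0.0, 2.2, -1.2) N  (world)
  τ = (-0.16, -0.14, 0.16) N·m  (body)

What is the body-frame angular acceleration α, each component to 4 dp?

precession coupling ω×(Iω) = (0.0588, -0.0112, 0.0448)
angular accel α = (-1.8233, -0.8050, 1.1520)

α = (-1.8233, -0.8050, 1.1520)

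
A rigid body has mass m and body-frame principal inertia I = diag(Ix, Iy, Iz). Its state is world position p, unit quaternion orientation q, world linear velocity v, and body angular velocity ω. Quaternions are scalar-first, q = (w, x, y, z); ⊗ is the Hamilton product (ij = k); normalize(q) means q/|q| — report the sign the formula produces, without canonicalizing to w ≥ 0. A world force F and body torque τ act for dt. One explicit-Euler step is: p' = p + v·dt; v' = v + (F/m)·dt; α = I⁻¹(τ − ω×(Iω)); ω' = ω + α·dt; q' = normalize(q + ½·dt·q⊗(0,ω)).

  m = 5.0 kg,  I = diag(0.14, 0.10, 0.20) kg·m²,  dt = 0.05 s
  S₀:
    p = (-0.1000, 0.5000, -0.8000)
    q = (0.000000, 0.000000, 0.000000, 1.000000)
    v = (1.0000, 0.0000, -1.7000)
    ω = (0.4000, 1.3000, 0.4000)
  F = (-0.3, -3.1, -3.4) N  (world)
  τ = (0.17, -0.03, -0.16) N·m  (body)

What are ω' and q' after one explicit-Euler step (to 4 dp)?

ω×(Iω) gyroscopic = (0.0520, -0.0096, -0.0208)
(τ − ω×Iω)/I = (0.8429, -0.2040, -0.6960)
ω + α·dt = (0.4421, 1.2898, 0.3652)
q⊗(0,ω) = (-0.4000000, -1.3000000, 0.4000000, 0.0000000)
updated quaternion q' = (-0.0100, -0.0325, 0.0100, 0.9994)

ω' = (0.4421, 1.2898, 0.3652)
q' = (-0.0100, -0.0325, 0.0100, 0.9994)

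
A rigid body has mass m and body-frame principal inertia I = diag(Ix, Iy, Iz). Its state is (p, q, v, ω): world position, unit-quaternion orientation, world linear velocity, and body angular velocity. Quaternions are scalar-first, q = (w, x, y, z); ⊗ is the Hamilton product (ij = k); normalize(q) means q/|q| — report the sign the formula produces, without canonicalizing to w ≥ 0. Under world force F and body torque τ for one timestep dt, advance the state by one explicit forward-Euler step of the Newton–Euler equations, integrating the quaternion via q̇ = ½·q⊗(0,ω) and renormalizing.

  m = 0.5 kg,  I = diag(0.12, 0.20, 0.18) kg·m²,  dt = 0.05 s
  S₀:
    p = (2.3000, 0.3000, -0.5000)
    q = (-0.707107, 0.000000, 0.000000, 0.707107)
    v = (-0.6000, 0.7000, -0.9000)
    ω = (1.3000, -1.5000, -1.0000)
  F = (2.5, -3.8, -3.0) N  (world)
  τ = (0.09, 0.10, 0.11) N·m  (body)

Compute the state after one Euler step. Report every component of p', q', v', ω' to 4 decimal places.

ω×(Iω) gyroscopic = (-0.0300, 0.0780, -0.1560)
angular accel α = (1.0000, 0.1100, 1.4778)
new body rate ω' = (1.3500, -1.4945, -0.9261)
q⊗(0,ω) = (0.7071070, 0.1414214, 1.9798996, 0.7071070)
q' = normalize(q + ½dt·q⊗(0,ω)) = (-0.6884, 0.0035, 0.0494, 0.7237)
p' = p + v·dt = (2.2700, 0.3350, -0.5450)
v' = v + a·dt = (-0.3500, 0.3200, -1.2000)

p' = (2.2700, 0.3350, -0.5450)
q' = (-0.6884, 0.0035, 0.0494, 0.7237)
v' = (-0.3500, 0.3200, -1.2000)
ω' = (1.3500, -1.4945, -0.9261)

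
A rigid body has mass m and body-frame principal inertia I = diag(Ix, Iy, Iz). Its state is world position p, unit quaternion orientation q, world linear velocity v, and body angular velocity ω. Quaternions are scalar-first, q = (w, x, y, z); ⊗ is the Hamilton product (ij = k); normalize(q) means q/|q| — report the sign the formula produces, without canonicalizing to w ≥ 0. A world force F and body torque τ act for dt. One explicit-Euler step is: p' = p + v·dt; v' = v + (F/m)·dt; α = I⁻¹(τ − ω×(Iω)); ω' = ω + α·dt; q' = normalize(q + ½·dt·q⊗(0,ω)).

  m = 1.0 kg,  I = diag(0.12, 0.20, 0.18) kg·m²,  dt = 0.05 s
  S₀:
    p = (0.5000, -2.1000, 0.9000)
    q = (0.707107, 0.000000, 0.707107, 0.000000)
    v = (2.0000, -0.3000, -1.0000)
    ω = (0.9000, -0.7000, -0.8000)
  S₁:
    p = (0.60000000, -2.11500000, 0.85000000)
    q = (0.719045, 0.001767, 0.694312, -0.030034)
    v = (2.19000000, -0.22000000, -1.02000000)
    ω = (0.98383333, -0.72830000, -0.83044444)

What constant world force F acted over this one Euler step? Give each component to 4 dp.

Δv = v₁−v₀ = (0.19000000, 0.08000000, -0.02000000)
m·(v₁−v₀)/dt = (3.8000, 1.6000, -0.4000)

F = (3.8000, 1.6000, -0.4000)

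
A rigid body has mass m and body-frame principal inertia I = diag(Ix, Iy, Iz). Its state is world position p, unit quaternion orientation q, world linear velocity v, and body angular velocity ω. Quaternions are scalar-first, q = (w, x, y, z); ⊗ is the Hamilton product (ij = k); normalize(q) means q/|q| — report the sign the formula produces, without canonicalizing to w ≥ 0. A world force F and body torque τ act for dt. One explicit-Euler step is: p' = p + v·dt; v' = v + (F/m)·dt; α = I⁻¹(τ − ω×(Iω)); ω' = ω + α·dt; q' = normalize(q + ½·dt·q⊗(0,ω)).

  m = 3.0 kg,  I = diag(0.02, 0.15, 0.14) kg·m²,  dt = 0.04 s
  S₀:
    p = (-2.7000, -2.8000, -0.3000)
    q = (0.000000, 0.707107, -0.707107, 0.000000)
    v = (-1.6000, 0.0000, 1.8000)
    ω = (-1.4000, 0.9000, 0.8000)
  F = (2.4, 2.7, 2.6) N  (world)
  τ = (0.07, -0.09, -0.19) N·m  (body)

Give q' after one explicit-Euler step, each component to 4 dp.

2q̇ = q⊗(0,ω) = (1.6263461, -0.5656856, -0.5656856, -0.3535535)
updated quaternion q' = (0.0325, 0.6953, -0.7179, -0.0071)

q' = (0.0325, 0.6953, -0.7179, -0.0071)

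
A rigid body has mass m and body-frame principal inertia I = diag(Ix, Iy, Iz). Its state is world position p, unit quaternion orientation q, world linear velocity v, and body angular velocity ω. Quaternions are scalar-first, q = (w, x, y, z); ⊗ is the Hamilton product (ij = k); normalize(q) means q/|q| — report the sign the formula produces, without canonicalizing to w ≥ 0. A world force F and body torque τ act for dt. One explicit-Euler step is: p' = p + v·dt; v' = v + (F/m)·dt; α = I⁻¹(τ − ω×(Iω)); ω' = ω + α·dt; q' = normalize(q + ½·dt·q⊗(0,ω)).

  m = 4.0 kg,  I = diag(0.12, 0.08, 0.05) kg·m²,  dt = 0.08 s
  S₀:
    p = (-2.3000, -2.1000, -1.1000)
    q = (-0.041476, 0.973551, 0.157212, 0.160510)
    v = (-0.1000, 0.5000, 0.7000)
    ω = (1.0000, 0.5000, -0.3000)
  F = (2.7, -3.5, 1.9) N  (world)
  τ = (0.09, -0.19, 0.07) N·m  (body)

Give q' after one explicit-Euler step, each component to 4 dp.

q' = (-0.0815, 0.9658, 0.1743, 0.1740)

q⊗(0,ω) = (-1.0040040, -0.1688946, 0.4318373, 0.3420063)
q + ½dt·q⊗(0,ω), renormalized = (-0.0815, 0.9658, 0.1743, 0.1740)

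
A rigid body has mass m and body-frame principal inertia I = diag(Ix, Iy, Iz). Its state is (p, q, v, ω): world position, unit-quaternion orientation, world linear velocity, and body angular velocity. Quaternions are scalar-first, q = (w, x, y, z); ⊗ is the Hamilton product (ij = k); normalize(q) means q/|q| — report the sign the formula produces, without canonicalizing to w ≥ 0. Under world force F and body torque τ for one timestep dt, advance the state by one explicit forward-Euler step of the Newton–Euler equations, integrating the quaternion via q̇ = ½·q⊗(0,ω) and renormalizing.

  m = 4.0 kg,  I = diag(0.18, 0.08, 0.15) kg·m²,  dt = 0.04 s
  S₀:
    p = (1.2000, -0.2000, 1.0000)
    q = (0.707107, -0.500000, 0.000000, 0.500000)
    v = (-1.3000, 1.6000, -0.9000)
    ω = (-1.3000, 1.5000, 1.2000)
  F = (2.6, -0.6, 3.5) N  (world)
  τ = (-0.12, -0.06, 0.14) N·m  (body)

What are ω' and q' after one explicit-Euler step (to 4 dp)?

gyro term ω×Iω = (0.1260, -0.0468, 0.1950)
α = I⁻¹(τ − ω×Iω) = (-1.3667, -0.1650, -0.3667)
ω' = ω + α·dt = (-1.3547, 1.4934, 1.1853)
Hamilton product q⊗(0,ω) = (-1.2500000, -1.6692391, 1.0106605, 0.0985284)
q' = normalize(q + ½dt·q⊗(0,ω)) = (0.6814, -0.5328, 0.0202, 0.5014)

ω' = (-1.3547, 1.4934, 1.1853)
q' = (0.6814, -0.5328, 0.0202, 0.5014)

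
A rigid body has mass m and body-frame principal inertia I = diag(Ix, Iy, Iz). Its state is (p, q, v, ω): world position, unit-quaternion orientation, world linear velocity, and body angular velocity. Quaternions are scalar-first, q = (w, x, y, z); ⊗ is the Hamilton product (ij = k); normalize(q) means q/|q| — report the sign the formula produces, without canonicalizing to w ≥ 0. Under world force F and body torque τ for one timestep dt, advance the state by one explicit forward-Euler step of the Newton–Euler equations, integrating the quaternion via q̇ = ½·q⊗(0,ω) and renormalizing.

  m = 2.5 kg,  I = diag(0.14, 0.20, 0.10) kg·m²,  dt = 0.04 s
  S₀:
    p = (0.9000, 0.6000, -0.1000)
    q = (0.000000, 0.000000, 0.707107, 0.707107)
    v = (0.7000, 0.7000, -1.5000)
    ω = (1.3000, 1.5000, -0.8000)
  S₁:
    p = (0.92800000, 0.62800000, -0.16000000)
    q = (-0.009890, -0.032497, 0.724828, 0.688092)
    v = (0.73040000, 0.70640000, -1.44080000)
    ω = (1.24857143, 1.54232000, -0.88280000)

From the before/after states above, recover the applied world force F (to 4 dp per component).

F = (1.9000, 0.4000, 3.7000)

velocity change Δv = (0.03040000, 0.00640000, 0.05920000)
F = m·Δv/dt = (1.9000, 0.4000, 3.7000)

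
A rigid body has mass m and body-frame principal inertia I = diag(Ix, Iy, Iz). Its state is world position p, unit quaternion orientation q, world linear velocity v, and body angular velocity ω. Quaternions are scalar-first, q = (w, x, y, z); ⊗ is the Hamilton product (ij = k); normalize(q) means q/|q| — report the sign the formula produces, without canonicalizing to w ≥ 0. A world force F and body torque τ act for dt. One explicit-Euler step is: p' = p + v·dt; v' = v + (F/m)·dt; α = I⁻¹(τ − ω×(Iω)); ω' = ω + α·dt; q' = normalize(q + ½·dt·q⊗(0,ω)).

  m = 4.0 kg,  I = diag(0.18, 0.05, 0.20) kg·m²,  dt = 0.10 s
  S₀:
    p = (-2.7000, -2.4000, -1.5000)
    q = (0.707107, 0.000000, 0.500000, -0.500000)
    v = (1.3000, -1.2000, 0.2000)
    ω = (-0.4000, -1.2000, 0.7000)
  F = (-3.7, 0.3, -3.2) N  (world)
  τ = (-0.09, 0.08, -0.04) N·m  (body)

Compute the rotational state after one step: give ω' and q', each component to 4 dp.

gyro term ω×Iω = (-0.1260, 0.0056, -0.0624)
α = I⁻¹(τ − ω×Iω) = (0.2000, 1.4880, 0.1120)
ω' = ω + α·dt = (-0.3800, -1.0512, 0.7112)
2q̇ = q⊗(0,ω) = (0.9500000, -0.5328428, -0.6485284, 0.6949749)
updated quaternion q' = (0.7526, -0.0266, 0.4664, -0.4640)

ω' = (-0.3800, -1.0512, 0.7112)
q' = (0.7526, -0.0266, 0.4664, -0.4640)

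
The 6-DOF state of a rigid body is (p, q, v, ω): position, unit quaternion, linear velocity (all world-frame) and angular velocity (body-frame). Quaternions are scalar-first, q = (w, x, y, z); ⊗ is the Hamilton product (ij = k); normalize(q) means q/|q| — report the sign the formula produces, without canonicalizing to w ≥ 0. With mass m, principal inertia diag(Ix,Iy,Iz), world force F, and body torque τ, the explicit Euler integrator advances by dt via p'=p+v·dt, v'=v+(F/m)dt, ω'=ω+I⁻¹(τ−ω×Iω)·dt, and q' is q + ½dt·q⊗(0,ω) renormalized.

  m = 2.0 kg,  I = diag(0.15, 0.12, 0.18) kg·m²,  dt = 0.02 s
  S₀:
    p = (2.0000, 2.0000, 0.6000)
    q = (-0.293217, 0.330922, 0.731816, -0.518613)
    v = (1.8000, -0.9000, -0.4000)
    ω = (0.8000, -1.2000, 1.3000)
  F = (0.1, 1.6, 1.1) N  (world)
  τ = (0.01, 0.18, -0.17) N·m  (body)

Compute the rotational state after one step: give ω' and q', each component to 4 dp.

ω' = (0.8138, -1.1648, 1.2779)
q' = (-0.2803, 0.3318, 0.7267, -0.5322)

α = I⁻¹(τ − ω×Iω) = (0.6907, 1.7600, -1.1044)
ω' = ω + α·dt = (0.8138, -1.1648, 1.2779)
2q̇ = q⊗(0,ω) = (1.2876385, 0.0944516, -0.4932286, -1.3637413)
q + ½dt·q⊗(0,ω), renormalized = (-0.2803, 0.3318, 0.7267, -0.5322)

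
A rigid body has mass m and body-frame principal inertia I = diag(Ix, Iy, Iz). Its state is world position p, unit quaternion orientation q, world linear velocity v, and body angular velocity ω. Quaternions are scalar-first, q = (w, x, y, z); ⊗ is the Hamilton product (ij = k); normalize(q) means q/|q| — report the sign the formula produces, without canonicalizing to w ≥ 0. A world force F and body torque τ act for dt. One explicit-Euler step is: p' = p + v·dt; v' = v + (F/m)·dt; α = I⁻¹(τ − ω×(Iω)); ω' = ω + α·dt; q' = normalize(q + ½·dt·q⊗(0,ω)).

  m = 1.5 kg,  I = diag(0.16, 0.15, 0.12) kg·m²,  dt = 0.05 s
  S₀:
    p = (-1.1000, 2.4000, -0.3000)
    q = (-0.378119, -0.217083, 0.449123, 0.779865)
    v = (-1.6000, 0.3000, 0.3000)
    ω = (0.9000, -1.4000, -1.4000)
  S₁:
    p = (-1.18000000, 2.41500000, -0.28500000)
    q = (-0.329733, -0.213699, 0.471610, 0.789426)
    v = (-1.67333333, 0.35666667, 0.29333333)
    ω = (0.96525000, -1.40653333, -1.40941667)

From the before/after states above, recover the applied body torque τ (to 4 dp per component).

τ = (0.1500, -0.0700, -0.0100)

ω₁ − ω₀ = (0.06525000, -0.00653333, -0.00941667)
applied torque τ = (0.1500, -0.0700, -0.0100)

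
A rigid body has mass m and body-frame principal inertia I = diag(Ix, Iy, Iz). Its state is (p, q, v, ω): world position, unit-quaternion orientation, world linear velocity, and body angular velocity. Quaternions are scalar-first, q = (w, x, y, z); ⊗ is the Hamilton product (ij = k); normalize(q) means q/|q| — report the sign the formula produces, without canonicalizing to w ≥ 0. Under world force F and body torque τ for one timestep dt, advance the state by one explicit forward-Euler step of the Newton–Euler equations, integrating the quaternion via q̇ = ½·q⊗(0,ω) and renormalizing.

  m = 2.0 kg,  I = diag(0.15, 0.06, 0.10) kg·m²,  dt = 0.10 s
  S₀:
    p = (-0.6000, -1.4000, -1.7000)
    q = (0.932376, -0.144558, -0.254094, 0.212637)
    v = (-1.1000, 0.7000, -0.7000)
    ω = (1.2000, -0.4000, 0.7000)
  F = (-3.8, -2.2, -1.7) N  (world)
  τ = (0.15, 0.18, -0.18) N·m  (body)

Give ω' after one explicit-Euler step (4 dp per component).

precession coupling ω×(Iω) = (-0.0112, 0.0420, 0.0432)
(τ − ω×Iω)/I = (1.0747, 2.3000, -2.2320)
ω + α·dt = (1.3075, -0.1700, 0.4768)

ω' = (1.3075, -0.1700, 0.4768)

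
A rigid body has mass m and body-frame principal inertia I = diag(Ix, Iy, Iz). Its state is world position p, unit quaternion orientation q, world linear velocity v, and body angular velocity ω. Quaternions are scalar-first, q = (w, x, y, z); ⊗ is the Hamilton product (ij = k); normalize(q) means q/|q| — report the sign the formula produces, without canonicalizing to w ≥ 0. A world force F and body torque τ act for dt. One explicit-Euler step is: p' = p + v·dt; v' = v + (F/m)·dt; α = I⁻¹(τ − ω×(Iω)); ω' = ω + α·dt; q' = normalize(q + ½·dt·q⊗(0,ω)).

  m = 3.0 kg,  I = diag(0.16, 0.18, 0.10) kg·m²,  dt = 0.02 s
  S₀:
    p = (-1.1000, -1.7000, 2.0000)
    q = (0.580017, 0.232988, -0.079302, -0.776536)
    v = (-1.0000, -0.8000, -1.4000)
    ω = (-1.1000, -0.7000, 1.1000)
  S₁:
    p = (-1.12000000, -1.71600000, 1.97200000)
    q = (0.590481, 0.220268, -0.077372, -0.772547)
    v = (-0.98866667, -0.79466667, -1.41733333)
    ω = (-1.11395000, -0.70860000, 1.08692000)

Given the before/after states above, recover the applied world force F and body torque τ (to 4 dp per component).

F = (1.7000, 0.8000, -2.6000)
τ = (-0.0500, -0.1500, -0.0500)

v₁ − v₀ = (0.01133333, 0.00533333, -0.01733333)
m·(v₁−v₀)/dt = (1.7000, 0.8000, -2.6000)
rate change Δω = (-0.01395000, -0.00860000, -0.01308000)
applied torque τ = (-0.0500, -0.1500, -0.0500)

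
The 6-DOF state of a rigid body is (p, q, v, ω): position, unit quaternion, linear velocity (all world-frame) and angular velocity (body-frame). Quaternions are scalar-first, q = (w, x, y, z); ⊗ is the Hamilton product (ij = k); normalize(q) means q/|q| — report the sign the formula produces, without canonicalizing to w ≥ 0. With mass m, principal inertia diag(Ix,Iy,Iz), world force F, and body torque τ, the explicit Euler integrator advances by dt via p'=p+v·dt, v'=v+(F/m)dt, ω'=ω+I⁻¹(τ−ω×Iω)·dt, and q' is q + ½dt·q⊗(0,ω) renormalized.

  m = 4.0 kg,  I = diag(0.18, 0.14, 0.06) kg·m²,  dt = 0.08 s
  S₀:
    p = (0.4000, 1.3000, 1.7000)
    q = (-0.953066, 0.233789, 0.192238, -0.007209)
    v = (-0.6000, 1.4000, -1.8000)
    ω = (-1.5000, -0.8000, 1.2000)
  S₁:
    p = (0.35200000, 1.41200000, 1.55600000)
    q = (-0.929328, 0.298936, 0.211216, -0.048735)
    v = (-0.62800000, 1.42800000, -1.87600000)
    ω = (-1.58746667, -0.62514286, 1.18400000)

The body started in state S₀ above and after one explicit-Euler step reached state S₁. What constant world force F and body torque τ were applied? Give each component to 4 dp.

F = (-1.4000, 1.4000, -3.8000)
τ = (-0.1200, 0.0900, -0.0600)

v₁ − v₀ = (-0.02800000, 0.02800000, -0.07600000)
applied force F = (-1.4000, 1.4000, -3.8000)
Δω = ω₁−ω₀ = (-0.08746667, 0.17485714, -0.01600000)
gyro term ω₀×Iω₀ = (0.0768, -0.2160, -0.0480)
I·α + gyro = (-0.1200, 0.0900, -0.0600)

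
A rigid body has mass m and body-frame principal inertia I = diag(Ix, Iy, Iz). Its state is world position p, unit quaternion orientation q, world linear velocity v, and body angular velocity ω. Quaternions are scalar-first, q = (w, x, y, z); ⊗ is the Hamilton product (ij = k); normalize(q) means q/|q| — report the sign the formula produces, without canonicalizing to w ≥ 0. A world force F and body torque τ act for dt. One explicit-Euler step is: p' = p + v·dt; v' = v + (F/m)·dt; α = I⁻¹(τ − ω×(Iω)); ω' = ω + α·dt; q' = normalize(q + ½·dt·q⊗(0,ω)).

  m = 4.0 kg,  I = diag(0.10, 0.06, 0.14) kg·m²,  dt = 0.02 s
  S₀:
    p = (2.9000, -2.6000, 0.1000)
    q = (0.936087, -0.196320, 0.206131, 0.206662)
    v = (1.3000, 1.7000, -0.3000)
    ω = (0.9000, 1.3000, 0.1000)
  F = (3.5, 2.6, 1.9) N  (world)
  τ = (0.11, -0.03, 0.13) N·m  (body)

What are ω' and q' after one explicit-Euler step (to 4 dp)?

precession coupling ω×(Iω) = (0.0104, -0.0036, -0.0468)
α = I⁻¹(τ − ω×Iω) = (0.9960, -0.4400, 1.2629)
new body rate ω' = (0.9199, 1.2912, 0.1253)
q⊗(0,ω) = (-0.1119485, 0.5944308, 1.4225409, -0.3471252)
q + ½dt·q⊗(0,ω), renormalized = (0.9349, -0.1904, 0.2203, 0.2032)

ω' = (0.9199, 1.2912, 0.1253)
q' = (0.9349, -0.1904, 0.2203, 0.2032)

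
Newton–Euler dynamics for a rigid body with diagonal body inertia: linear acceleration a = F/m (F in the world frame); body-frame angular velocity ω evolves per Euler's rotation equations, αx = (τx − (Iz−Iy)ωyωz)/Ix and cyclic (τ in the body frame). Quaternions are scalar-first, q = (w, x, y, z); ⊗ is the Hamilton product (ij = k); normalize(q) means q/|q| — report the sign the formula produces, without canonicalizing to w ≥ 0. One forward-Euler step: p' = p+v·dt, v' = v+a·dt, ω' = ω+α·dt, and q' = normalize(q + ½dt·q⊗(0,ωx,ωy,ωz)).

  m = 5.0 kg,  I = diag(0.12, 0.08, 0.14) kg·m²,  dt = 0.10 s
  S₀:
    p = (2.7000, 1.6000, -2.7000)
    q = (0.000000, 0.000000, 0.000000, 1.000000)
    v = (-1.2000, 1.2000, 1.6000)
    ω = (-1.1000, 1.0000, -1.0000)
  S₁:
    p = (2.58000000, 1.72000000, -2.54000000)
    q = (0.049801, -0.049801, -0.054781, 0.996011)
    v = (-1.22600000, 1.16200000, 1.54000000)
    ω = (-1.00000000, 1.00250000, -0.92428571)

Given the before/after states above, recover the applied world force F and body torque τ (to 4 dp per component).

F = (-1.3000, -1.9000, -3.0000)
τ = (0.0600, -0.0200, 0.1500)

rate change Δω = (0.10000000, 0.00250000, 0.07571429)
gyro term ω₀×Iω₀ = (-0.0600, -0.0220, 0.0440)
I·α + gyro = (0.0600, -0.0200, 0.1500)
velocity change Δv = (-0.02600000, -0.03800000, -0.06000000)
applied force F = (-1.3000, -1.9000, -3.0000)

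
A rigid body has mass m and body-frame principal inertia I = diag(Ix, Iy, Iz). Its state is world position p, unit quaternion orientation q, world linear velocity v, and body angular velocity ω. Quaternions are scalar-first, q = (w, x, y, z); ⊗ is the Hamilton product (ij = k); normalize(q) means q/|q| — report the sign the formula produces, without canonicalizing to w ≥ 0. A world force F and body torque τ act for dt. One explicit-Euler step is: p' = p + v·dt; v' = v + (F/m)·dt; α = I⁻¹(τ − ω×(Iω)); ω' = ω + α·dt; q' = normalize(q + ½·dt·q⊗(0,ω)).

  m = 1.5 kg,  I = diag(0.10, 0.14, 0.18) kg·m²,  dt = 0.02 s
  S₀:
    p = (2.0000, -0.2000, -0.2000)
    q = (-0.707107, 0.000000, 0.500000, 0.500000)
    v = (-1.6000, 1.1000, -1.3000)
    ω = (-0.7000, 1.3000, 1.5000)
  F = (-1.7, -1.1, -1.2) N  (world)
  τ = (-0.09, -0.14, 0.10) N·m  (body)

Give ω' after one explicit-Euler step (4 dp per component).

angular accel α = (-1.6800, -1.6000, 0.7578)
new body rate ω' = (-0.7336, 1.2680, 1.5152)

ω' = (-0.7336, 1.2680, 1.5152)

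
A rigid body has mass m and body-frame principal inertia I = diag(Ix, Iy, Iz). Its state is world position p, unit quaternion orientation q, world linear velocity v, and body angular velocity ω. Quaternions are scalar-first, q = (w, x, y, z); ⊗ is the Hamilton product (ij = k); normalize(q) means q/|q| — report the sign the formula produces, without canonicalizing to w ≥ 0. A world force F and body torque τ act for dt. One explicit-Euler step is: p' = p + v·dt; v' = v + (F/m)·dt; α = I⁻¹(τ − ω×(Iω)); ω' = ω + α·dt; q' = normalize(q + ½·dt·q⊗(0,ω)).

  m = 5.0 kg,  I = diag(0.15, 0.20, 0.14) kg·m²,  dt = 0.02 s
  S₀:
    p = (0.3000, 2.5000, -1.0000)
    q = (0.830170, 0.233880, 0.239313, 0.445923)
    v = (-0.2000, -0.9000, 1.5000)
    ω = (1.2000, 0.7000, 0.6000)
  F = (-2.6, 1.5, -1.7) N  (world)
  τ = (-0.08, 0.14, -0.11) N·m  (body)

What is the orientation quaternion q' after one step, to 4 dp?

q' = (0.8229, 0.2421, 0.2490, 0.4496)

Hamilton product q⊗(0,ω) = (-0.7157289, 0.8276457, 0.9758986, 0.3746424)
updated quaternion q' = (0.8229, 0.2421, 0.2490, 0.4496)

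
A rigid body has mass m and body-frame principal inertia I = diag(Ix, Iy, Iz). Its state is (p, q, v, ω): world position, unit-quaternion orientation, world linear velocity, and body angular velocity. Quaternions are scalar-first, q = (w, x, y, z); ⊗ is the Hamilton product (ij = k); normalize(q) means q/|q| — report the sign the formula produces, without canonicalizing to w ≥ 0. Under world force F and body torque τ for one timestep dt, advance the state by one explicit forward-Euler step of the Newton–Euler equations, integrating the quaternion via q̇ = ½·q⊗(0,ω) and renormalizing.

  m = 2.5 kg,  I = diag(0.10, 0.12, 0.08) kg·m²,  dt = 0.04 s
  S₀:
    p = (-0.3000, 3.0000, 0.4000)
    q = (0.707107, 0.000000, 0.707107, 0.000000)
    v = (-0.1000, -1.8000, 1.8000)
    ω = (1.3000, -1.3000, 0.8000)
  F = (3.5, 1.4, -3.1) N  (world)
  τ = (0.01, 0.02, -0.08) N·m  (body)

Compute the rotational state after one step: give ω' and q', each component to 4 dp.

ω' = (1.2874, -1.3003, 0.7769)
q' = (0.7249, 0.0297, 0.6882, -0.0071)

gyro term ω×Iω = (0.0416, 0.0208, -0.0338)
(τ − ω×Iω)/I = (-0.3160, -0.0067, -0.5775)
ω + α·dt = (1.2874, -1.3003, 0.7769)
2q̇ = q⊗(0,ω) = (0.9192391, 1.4849247, -0.9192391, -0.3535535)
q + ½dt·q⊗(0,ω), renormalized = (0.7249, 0.0297, 0.6882, -0.0071)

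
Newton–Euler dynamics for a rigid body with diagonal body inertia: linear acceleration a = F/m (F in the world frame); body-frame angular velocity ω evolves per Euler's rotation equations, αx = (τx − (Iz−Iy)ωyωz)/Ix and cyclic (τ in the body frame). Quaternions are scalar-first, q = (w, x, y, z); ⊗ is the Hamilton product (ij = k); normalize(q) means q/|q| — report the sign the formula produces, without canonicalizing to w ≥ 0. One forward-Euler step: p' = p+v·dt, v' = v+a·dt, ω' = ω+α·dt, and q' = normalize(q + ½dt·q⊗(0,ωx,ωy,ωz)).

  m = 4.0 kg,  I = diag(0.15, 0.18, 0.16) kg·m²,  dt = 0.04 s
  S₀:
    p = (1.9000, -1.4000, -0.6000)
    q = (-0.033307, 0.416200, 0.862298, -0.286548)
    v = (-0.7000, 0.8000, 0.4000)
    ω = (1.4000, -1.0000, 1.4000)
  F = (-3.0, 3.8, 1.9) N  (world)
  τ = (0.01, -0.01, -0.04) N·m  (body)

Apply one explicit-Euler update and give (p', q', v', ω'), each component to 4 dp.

p' = (1.8720, -1.3680, -0.5840)
q' = (-0.0197, 0.4333, 0.8425, -0.3196)
v' = (-0.7300, 0.8380, 0.4190)
ω' = (1.3952, -0.9979, 1.4005)

linear accel F/m = (-0.7500, 0.9500, 0.4750)
p + v·dt = (1.8720, -1.3680, -0.5840)
new velocity v' = (-0.7300, 0.8380, 0.4190)
precession coupling ω×(Iω) = (0.0280, -0.0196, -0.0420)
angular accel α = (-0.1200, 0.0533, 0.0125)
ω' = ω + α·dt = (1.3952, -0.9979, 1.4005)
q⊗(0,ω) = (0.6807852, 0.8740394, -0.9505402, -1.6700470)
updated quaternion q' = (-0.0197, 0.4333, 0.8425, -0.3196)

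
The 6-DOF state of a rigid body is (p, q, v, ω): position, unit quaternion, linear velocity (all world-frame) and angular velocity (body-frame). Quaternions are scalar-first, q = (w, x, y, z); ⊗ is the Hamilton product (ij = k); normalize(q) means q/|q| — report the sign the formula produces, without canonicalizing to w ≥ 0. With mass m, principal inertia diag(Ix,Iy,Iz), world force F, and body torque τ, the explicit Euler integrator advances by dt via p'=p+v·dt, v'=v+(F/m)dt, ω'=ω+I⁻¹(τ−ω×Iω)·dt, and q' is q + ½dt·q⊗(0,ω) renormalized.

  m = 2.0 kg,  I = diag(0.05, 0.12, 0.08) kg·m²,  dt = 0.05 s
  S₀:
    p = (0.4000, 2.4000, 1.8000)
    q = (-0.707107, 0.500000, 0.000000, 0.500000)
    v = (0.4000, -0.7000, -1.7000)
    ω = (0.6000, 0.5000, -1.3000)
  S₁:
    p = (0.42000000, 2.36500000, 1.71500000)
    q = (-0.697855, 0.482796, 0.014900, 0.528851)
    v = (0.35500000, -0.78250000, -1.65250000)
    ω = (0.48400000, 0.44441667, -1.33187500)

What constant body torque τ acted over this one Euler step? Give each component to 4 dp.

τ = (-0.0900, -0.1100, -0.0300)

rate change Δω = (-0.11600000, -0.05558333, -0.03187500)
precession coupling = (0.0260, 0.0234, 0.0210)
I·α + gyro = (-0.0900, -0.1100, -0.0300)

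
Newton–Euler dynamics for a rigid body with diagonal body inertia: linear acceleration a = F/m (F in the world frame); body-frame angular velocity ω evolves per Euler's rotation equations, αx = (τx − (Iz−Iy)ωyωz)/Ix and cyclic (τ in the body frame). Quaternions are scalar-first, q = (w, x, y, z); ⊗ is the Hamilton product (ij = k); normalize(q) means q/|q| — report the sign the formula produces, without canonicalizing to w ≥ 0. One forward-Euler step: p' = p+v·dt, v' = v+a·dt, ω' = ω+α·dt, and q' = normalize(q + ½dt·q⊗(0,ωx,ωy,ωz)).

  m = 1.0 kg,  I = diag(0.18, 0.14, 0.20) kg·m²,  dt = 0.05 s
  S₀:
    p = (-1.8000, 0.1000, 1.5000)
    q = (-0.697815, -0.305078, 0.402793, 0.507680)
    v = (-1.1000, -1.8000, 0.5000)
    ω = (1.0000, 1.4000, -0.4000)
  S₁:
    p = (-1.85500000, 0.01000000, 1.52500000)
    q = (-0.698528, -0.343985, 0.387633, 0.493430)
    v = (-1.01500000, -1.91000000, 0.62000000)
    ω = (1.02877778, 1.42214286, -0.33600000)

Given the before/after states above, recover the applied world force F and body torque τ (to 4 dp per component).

ω₁ − ω₀ = (0.02877778, 0.02214286, 0.06400000)
τ = I·(Δω/dt) + ω₀×(Iω₀) = (0.0700, 0.0700, 0.2000)
v₁ − v₀ = (0.08500000, -0.11000000, 0.12000000)
m·(v₁−v₀)/dt = (1.7000, -2.2000, 2.4000)

F = (1.7000, -2.2000, 2.4000)
τ = (0.0700, 0.0700, 0.2000)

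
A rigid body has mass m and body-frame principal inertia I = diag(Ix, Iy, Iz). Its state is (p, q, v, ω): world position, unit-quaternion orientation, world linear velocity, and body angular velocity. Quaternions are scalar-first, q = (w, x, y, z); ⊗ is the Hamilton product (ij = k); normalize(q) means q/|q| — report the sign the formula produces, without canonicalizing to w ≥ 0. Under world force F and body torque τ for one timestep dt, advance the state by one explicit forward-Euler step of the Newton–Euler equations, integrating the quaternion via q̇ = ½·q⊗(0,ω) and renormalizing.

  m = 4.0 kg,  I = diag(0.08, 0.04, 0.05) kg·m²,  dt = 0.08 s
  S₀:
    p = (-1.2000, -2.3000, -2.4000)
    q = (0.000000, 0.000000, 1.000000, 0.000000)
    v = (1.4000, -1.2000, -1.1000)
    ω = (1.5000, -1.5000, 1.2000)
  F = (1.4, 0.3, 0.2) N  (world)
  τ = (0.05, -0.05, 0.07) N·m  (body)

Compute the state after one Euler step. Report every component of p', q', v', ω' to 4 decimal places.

p' = (-1.0880, -2.3960, -2.4880)
q' = (0.0597, 0.0478, 0.9953, -0.0597)
v' = (1.4280, -1.1940, -1.0960)
ω' = (1.5680, -1.7080, 1.1680)

ω×(Iω) gyroscopic = (-0.0180, 0.0540, 0.0900)
angular accel α = (0.8500, -2.6000, -0.4000)
ω' = ω + α·dt = (1.5680, -1.7080, 1.1680)
2q̇ = q⊗(0,ω) = (1.5000000, 1.2000000, 0.0000000, -1.5000000)
updated quaternion q' = (0.0597, 0.0478, 0.9953, -0.0597)
a = (0.3500, 0.0750, 0.0500)
p + v·dt = (-1.0880, -2.3960, -2.4880)
new velocity v' = (1.4280, -1.1940, -1.0960)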